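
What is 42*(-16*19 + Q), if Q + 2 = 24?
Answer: -11844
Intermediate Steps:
Q = 22 (Q = -2 + 24 = 22)
42*(-16*19 + Q) = 42*(-16*19 + 22) = 42*(-304 + 22) = 42*(-282) = -11844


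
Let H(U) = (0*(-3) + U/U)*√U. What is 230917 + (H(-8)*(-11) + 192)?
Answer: 231109 - 22*I*√2 ≈ 2.3111e+5 - 31.113*I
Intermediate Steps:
H(U) = √U (H(U) = (0 + 1)*√U = 1*√U = √U)
230917 + (H(-8)*(-11) + 192) = 230917 + (√(-8)*(-11) + 192) = 230917 + ((2*I*√2)*(-11) + 192) = 230917 + (-22*I*√2 + 192) = 230917 + (192 - 22*I*√2) = 231109 - 22*I*√2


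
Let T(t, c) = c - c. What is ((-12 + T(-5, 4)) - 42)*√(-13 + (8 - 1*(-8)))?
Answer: -54*√3 ≈ -93.531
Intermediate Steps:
T(t, c) = 0
((-12 + T(-5, 4)) - 42)*√(-13 + (8 - 1*(-8))) = ((-12 + 0) - 42)*√(-13 + (8 - 1*(-8))) = (-12 - 42)*√(-13 + (8 + 8)) = -54*√(-13 + 16) = -54*√3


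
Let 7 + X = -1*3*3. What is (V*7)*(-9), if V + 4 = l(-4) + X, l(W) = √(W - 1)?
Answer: 1260 - 63*I*√5 ≈ 1260.0 - 140.87*I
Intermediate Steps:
l(W) = √(-1 + W)
X = -16 (X = -7 - 1*3*3 = -7 - 3*3 = -7 - 9 = -16)
V = -20 + I*√5 (V = -4 + (√(-1 - 4) - 16) = -4 + (√(-5) - 16) = -4 + (I*√5 - 16) = -4 + (-16 + I*√5) = -20 + I*√5 ≈ -20.0 + 2.2361*I)
(V*7)*(-9) = ((-20 + I*√5)*7)*(-9) = (-140 + 7*I*√5)*(-9) = 1260 - 63*I*√5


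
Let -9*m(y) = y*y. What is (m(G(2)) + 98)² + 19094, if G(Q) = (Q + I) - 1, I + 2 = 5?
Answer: 2296570/81 ≈ 28353.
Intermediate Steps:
I = 3 (I = -2 + 5 = 3)
G(Q) = 2 + Q (G(Q) = (Q + 3) - 1 = (3 + Q) - 1 = 2 + Q)
m(y) = -y²/9 (m(y) = -y*y/9 = -y²/9)
(m(G(2)) + 98)² + 19094 = (-(2 + 2)²/9 + 98)² + 19094 = (-⅑*4² + 98)² + 19094 = (-⅑*16 + 98)² + 19094 = (-16/9 + 98)² + 19094 = (866/9)² + 19094 = 749956/81 + 19094 = 2296570/81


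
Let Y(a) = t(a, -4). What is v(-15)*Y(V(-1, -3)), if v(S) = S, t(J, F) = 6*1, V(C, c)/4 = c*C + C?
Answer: -90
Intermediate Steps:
V(C, c) = 4*C + 4*C*c (V(C, c) = 4*(c*C + C) = 4*(C*c + C) = 4*(C + C*c) = 4*C + 4*C*c)
t(J, F) = 6
Y(a) = 6
v(-15)*Y(V(-1, -3)) = -15*6 = -90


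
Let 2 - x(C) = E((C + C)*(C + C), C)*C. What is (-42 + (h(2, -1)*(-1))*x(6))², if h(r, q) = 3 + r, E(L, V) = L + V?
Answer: 19784704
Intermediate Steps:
x(C) = 2 - C*(C + 4*C²) (x(C) = 2 - ((C + C)*(C + C) + C)*C = 2 - ((2*C)*(2*C) + C)*C = 2 - (4*C² + C)*C = 2 - (C + 4*C²)*C = 2 - C*(C + 4*C²))
(-42 + (h(2, -1)*(-1))*x(6))² = (-42 + ((3 + 2)*(-1))*(2 - 1*6²*(1 + 4*6)))² = (-42 + (5*(-1))*(2 - 1*36*(1 + 24)))² = (-42 - 5*(2 - 1*36*25))² = (-42 - 5*(2 - 900))² = (-42 - 5*(-898))² = (-42 + 4490)² = 4448² = 19784704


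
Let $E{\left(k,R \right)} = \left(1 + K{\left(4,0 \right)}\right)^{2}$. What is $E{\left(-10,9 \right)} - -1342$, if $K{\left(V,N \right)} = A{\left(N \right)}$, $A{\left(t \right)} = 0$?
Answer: $1343$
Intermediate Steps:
$K{\left(V,N \right)} = 0$
$E{\left(k,R \right)} = 1$ ($E{\left(k,R \right)} = \left(1 + 0\right)^{2} = 1^{2} = 1$)
$E{\left(-10,9 \right)} - -1342 = 1 - -1342 = 1 + 1342 = 1343$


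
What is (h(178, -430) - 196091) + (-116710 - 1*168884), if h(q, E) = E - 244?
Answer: -482359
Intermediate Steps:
h(q, E) = -244 + E
(h(178, -430) - 196091) + (-116710 - 1*168884) = ((-244 - 430) - 196091) + (-116710 - 1*168884) = (-674 - 196091) + (-116710 - 168884) = -196765 - 285594 = -482359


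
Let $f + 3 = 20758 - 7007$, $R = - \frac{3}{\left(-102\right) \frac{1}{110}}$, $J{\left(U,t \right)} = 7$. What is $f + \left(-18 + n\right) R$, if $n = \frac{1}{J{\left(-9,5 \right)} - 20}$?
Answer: $\frac{3025383}{221} \approx 13690.0$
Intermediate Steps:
$R = \frac{55}{17}$ ($R = - \frac{3}{\left(-102\right) \frac{1}{110}} = - \frac{3}{- \frac{51}{55}} = \left(-3\right) \left(- \frac{55}{51}\right) = \frac{55}{17} \approx 3.2353$)
$n = - \frac{1}{13}$ ($n = \frac{1}{7 - 20} = \frac{1}{-13} = - \frac{1}{13} \approx -0.076923$)
$f = 13748$ ($f = -3 + \left(20758 - 7007\right) = -3 + 13751 = 13748$)
$f + \left(-18 + n\right) R = 13748 + \left(-18 - \frac{1}{13}\right) \frac{55}{17} = 13748 - \frac{12925}{221} = \frac{3025383}{221}$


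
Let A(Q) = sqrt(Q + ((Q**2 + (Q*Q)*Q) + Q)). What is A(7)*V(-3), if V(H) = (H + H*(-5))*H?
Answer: -36*sqrt(406) ≈ -725.38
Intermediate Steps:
V(H) = -4*H**2 (V(H) = (H - 5*H)*H = (-4*H)*H = -4*H**2)
A(Q) = sqrt(Q**2 + Q**3 + 2*Q) (A(Q) = sqrt(Q + ((Q**2 + Q**2*Q) + Q)) = sqrt(Q + ((Q**2 + Q**3) + Q)) = sqrt(Q + (Q + Q**2 + Q**3)) = sqrt(Q**2 + Q**3 + 2*Q))
A(7)*V(-3) = sqrt(7*(2 + 7 + 7**2))*(-4*(-3)**2) = sqrt(7*(2 + 7 + 49))*(-4*9) = sqrt(7*58)*(-36) = sqrt(406)*(-36) = -36*sqrt(406)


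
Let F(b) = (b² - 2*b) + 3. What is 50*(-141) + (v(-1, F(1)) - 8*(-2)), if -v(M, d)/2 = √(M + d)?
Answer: -7036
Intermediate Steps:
F(b) = 3 + b² - 2*b
v(M, d) = -2*√(M + d)
50*(-141) + (v(-1, F(1)) - 8*(-2)) = 50*(-141) + (-2*√(-1 + (3 + 1² - 2*1)) - 8*(-2)) = -7050 + (-2*√(-1 + (3 + 1 - 2)) - 1*(-16)) = -7050 + (-2*√(-1 + 2) + 16) = -7050 + (-2*√1 + 16) = -7050 + (-2*1 + 16) = -7050 + (-2 + 16) = -7050 + 14 = -7036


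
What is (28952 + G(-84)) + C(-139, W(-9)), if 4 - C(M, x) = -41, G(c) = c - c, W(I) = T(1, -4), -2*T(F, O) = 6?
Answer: 28997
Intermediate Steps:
T(F, O) = -3 (T(F, O) = -1/2*6 = -3)
W(I) = -3
G(c) = 0
C(M, x) = 45 (C(M, x) = 4 - 1*(-41) = 4 + 41 = 45)
(28952 + G(-84)) + C(-139, W(-9)) = (28952 + 0) + 45 = 28952 + 45 = 28997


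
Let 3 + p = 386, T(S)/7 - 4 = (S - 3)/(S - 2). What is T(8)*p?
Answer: 77749/6 ≈ 12958.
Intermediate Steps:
T(S) = 28 + 7*(-3 + S)/(-2 + S) (T(S) = 28 + 7*((S - 3)/(S - 2)) = 28 + 7*((-3 + S)/(-2 + S)) = 28 + 7*(-3 + S)/(-2 + S))
p = 383 (p = -3 + 386 = 383)
T(8)*p = (7*(-11 + 5*8)/(-2 + 8))*383 = (7*(-11 + 40)/6)*383 = (7*(⅙)*29)*383 = (203/6)*383 = 77749/6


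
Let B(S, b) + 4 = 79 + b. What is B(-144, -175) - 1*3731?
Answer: -3831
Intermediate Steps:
B(S, b) = 75 + b (B(S, b) = -4 + (79 + b) = 75 + b)
B(-144, -175) - 1*3731 = (75 - 175) - 1*3731 = -100 - 3731 = -3831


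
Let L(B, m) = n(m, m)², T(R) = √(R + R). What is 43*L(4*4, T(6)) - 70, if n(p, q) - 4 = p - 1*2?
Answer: 618 + 344*√3 ≈ 1213.8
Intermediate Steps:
n(p, q) = 2 + p (n(p, q) = 4 + (p - 1*2) = 4 + (p - 2) = 4 + (-2 + p) = 2 + p)
T(R) = √2*√R (T(R) = √(2*R) = √2*√R)
L(B, m) = (2 + m)²
43*L(4*4, T(6)) - 70 = 43*(2 + √2*√6)² - 70 = 43*(2 + 2*√3)² - 70 = -70 + 43*(2 + 2*√3)²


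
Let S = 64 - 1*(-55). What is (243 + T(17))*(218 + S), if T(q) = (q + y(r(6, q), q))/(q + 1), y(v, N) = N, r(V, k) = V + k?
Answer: 742748/9 ≈ 82528.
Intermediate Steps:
S = 119 (S = 64 + 55 = 119)
T(q) = 2*q/(1 + q) (T(q) = (q + q)/(q + 1) = (2*q)/(1 + q) = 2*q/(1 + q))
(243 + T(17))*(218 + S) = (243 + 2*17/(1 + 17))*(218 + 119) = (243 + 2*17/18)*337 = (243 + 2*17*(1/18))*337 = (243 + 17/9)*337 = (2204/9)*337 = 742748/9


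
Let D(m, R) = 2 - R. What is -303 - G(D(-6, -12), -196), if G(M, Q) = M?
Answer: -317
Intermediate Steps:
-303 - G(D(-6, -12), -196) = -303 - (2 - 1*(-12)) = -303 - (2 + 12) = -303 - 1*14 = -303 - 14 = -317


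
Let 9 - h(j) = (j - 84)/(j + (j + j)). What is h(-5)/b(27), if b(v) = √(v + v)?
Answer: 23*√6/135 ≈ 0.41732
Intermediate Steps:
h(j) = 9 - (-84 + j)/(3*j) (h(j) = 9 - (j - 84)/(j + (j + j)) = 9 - (-84 + j)/(j + 2*j) = 9 - (-84 + j)/(3*j))
b(v) = √2*√v (b(v) = √(2*v) = √2*√v)
h(-5)/b(27) = (26/3 + 28/(-5))/((√2*√27)) = (26/3 + 28*(-⅕))/((√2*(3*√3))) = (26/3 - 28/5)/((3*√6)) = 46*(√6/18)/15 = 23*√6/135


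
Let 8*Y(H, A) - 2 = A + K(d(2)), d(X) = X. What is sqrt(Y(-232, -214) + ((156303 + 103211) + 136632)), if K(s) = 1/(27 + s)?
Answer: 5*sqrt(213207362)/116 ≈ 629.38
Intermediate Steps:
Y(H, A) = 59/232 + A/8 (Y(H, A) = 1/4 + (A + 1/(27 + 2))/8 = 1/4 + (A + 1/29)/8 = 1/4 + (1/29 + A)/8 = 1/4 + (1/232 + A/8) = 59/232 + A/8)
sqrt(Y(-232, -214) + ((156303 + 103211) + 136632)) = sqrt((59/232 + (1/8)*(-214)) + ((156303 + 103211) + 136632)) = sqrt((59/232 - 107/4) + (259514 + 136632)) = sqrt(-6147/232 + 396146) = sqrt(91899725/232) = 5*sqrt(213207362)/116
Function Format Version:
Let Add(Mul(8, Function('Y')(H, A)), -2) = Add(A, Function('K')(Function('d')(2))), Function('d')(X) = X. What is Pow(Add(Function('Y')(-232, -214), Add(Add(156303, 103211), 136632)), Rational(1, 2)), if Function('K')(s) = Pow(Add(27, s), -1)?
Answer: Mul(Rational(5, 116), Pow(213207362, Rational(1, 2))) ≈ 629.38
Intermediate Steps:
Function('Y')(H, A) = Add(Rational(59, 232), Mul(Rational(1, 8), A)) (Function('Y')(H, A) = Add(Rational(1, 4), Mul(Rational(1, 8), Add(A, Pow(Add(27, 2), -1)))) = Add(Rational(1, 4), Mul(Rational(1, 8), Add(A, Pow(29, -1)))) = Add(Rational(1, 4), Mul(Rational(1, 8), Add(A, Rational(1, 29)))) = Add(Rational(1, 4), Mul(Rational(1, 8), Add(Rational(1, 29), A))) = Add(Rational(1, 4), Add(Rational(1, 232), Mul(Rational(1, 8), A))) = Add(Rational(59, 232), Mul(Rational(1, 8), A)))
Pow(Add(Function('Y')(-232, -214), Add(Add(156303, 103211), 136632)), Rational(1, 2)) = Pow(Add(Add(Rational(59, 232), Mul(Rational(1, 8), -214)), Add(Add(156303, 103211), 136632)), Rational(1, 2)) = Pow(Add(Add(Rational(59, 232), Rational(-107, 4)), Add(259514, 136632)), Rational(1, 2)) = Pow(Add(Rational(-6147, 232), 396146), Rational(1, 2)) = Pow(Rational(91899725, 232), Rational(1, 2)) = Mul(Rational(5, 116), Pow(213207362, Rational(1, 2)))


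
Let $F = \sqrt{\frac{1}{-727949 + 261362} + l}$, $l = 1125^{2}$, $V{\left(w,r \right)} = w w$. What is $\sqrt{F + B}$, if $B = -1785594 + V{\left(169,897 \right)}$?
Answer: $\frac{\sqrt{-4722371706282417 + 17281 \sqrt{30614544642463782}}}{51843} \approx 1325.1 i$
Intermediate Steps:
$V{\left(w,r \right)} = w^{2}$
$l = 1265625$
$F = \frac{\sqrt{30614544642463782}}{155529}$ ($F = \sqrt{\frac{1}{-727949 + 261362} + 1265625} = \sqrt{\frac{1}{-466587} + 1265625} = \sqrt{- \frac{1}{466587} + 1265625} = \sqrt{\frac{590524171874}{466587}} = \frac{\sqrt{30614544642463782}}{155529} \approx 1125.0$)
$B = -1757033$ ($B = -1785594 + 169^{2} = -1785594 + 28561 = -1757033$)
$\sqrt{F + B} = \sqrt{\frac{\sqrt{30614544642463782}}{155529} - 1757033} = \sqrt{-1757033 + \frac{\sqrt{30614544642463782}}{155529}}$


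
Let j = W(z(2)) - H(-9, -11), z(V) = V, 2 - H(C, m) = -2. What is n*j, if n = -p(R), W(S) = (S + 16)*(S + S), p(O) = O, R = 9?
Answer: -612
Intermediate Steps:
H(C, m) = 4 (H(C, m) = 2 - 1*(-2) = 2 + 2 = 4)
W(S) = 2*S*(16 + S) (W(S) = (16 + S)*(2*S) = 2*S*(16 + S))
n = -9 (n = -1*9 = -9)
j = 68 (j = 2*2*(16 + 2) - 1*4 = 2*2*18 - 4 = 72 - 4 = 68)
n*j = -9*68 = -612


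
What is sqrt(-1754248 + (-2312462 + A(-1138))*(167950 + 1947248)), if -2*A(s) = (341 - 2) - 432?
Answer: I*sqrt(4891218395017) ≈ 2.2116e+6*I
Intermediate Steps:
A(s) = 93/2 (A(s) = -((341 - 2) - 432)/2 = -(339 - 432)/2 = -1/2*(-93) = 93/2)
sqrt(-1754248 + (-2312462 + A(-1138))*(167950 + 1947248)) = sqrt(-1754248 + (-2312462 + 93/2)*(167950 + 1947248)) = sqrt(-1754248 - 4624831/2*2115198) = sqrt(-1754248 - 4891216640769) = sqrt(-4891218395017) = I*sqrt(4891218395017)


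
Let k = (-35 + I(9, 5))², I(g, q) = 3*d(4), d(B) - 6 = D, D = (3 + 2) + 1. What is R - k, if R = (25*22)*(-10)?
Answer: -5501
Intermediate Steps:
D = 6 (D = 5 + 1 = 6)
d(B) = 12 (d(B) = 6 + 6 = 12)
I(g, q) = 36 (I(g, q) = 3*12 = 36)
R = -5500 (R = 550*(-10) = -5500)
k = 1 (k = (-35 + 36)² = 1² = 1)
R - k = -5500 - 1*1 = -5500 - 1 = -5501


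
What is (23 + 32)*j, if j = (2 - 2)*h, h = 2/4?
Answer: 0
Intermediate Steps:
h = ½ (h = 2*(¼) = ½ ≈ 0.50000)
j = 0 (j = (2 - 2)*(½) = 0*(½) = 0)
(23 + 32)*j = (23 + 32)*0 = 55*0 = 0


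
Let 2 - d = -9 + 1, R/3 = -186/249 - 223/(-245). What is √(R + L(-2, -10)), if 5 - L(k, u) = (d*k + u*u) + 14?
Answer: I*√746941070/2905 ≈ 9.408*I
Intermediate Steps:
R = 9957/20335 (R = 3*(-186/249 - 223/(-245)) = 3*(-186*1/249 - 223*(-1/245)) = 3*(-62/83 + 223/245) = 3*(3319/20335) = 9957/20335 ≈ 0.48965)
d = 10 (d = 2 - (-9 + 1) = 2 - 1*(-8) = 2 + 8 = 10)
L(k, u) = -9 - u² - 10*k (L(k, u) = 5 - ((10*k + u*u) + 14) = 5 - ((10*k + u²) + 14) = 5 - ((u² + 10*k) + 14) = 5 - (14 + u² + 10*k) = 5 + (-14 - u² - 10*k) = -9 - u² - 10*k)
√(R + L(-2, -10)) = √(9957/20335 + (-9 - 1*(-10)² - 10*(-2))) = √(9957/20335 + (-9 - 1*100 + 20)) = √(9957/20335 + (-9 - 100 + 20)) = √(9957/20335 - 89) = √(-1799858/20335) = I*√746941070/2905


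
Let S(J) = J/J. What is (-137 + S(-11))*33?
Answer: -4488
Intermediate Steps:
S(J) = 1
(-137 + S(-11))*33 = (-137 + 1)*33 = -136*33 = -4488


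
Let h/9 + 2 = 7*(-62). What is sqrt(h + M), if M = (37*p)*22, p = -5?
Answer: I*sqrt(7994) ≈ 89.409*I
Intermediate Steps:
M = -4070 (M = (37*(-5))*22 = -185*22 = -4070)
h = -3924 (h = -18 + 9*(7*(-62)) = -18 + 9*(-434) = -18 - 3906 = -3924)
sqrt(h + M) = sqrt(-3924 - 4070) = sqrt(-7994) = I*sqrt(7994)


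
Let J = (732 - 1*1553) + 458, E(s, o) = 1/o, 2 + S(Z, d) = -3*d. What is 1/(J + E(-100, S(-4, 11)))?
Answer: -35/12706 ≈ -0.0027546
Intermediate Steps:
S(Z, d) = -2 - 3*d
J = -363 (J = (732 - 1553) + 458 = -821 + 458 = -363)
1/(J + E(-100, S(-4, 11))) = 1/(-363 + 1/(-2 - 3*11)) = 1/(-363 + 1/(-2 - 33)) = 1/(-363 + 1/(-35)) = 1/(-363 - 1/35) = 1/(-12706/35) = -35/12706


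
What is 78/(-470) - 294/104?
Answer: -36573/12220 ≈ -2.9929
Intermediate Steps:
78/(-470) - 294/104 = 78*(-1/470) - 294*1/104 = -39/235 - 147/52 = -36573/12220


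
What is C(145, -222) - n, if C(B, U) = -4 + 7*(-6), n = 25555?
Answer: -25601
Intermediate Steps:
C(B, U) = -46 (C(B, U) = -4 - 42 = -46)
C(145, -222) - n = -46 - 1*25555 = -46 - 25555 = -25601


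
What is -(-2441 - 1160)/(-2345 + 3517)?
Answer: 3601/1172 ≈ 3.0725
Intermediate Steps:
-(-2441 - 1160)/(-2345 + 3517) = -(-3601)/1172 = -1*(-3601/1172) = 3601/1172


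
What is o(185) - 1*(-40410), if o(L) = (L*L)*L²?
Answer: 1171391035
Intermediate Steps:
o(L) = L⁴ (o(L) = L²*L² = L⁴)
o(185) - 1*(-40410) = 185⁴ - 1*(-40410) = 1171350625 + 40410 = 1171391035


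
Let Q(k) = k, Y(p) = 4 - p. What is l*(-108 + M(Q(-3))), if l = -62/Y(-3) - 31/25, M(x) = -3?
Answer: 196137/175 ≈ 1120.8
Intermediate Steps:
l = -1767/175 (l = -62/(4 - 1*(-3)) - 31/25 = -62/(4 + 3) - 31*1/25 = -62/7 - 31/25 = -1767/175 ≈ -10.097)
l*(-108 + M(Q(-3))) = -1767*(-108 - 3)/175 = -1767/175*(-111) = 196137/175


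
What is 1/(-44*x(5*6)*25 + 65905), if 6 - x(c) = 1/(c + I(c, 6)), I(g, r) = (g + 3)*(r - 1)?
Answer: 39/2313115 ≈ 1.6860e-5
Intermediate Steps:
I(g, r) = (-1 + r)*(3 + g) (I(g, r) = (3 + g)*(-1 + r) = (-1 + r)*(3 + g))
x(c) = 6 - 1/(15 + 6*c) (x(c) = 6 - 1/(c + (-3 - c + 3*6 + c*6)) = 6 - 1/(c + (-3 - c + 18 + 6*c)) = 6 - 1/(c + (15 + 5*c)) = 6 - 1/(15 + 6*c))
1/(-44*x(5*6)*25 + 65905) = 1/(-44*(89 + 36*(5*6))/(3*(5 + 2*(5*6)))*25 + 65905) = 1/(-44*(89 + 36*30)/(3*(5 + 2*30))*25 + 65905) = 1/(-44*(89 + 1080)/(3*(5 + 60))*25 + 65905) = 1/(-44*1169/(3*65)*25 + 65905) = 1/(-44*1169/195*25 + 65905) = 1/(-51436/195*25 + 65905) = 1/(-257180/39 + 65905) = 1/(2313115/39) = 39/2313115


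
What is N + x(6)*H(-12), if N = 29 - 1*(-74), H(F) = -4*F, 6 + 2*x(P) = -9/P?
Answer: -77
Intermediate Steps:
x(P) = -3 - 9/(2*P) (x(P) = -3 + (-9/P)/2 = -3 - 9/(2*P))
N = 103 (N = 29 + 74 = 103)
N + x(6)*H(-12) = 103 + (-3 - 9/2/6)*(-4*(-12)) = 103 + (-3 - 9/2*1/6)*48 = 103 + (-3 - 3/4)*48 = 103 - 15/4*48 = 103 - 180 = -77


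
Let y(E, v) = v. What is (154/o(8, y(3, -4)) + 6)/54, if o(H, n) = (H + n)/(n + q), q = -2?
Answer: -25/6 ≈ -4.1667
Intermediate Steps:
o(H, n) = (H + n)/(-2 + n) (o(H, n) = (H + n)/(n - 2) = (H + n)/(-2 + n))
(154/o(8, y(3, -4)) + 6)/54 = (154/(((8 - 4)/(-2 - 4))) + 6)/54 = (154/((4/(-6))) + 6)/54 = (154/((-⅙*4)) + 6)/54 = (154/(-⅔) + 6)/54 = (154*(-3/2) + 6)/54 = (-231 + 6)/54 = (1/54)*(-225) = -25/6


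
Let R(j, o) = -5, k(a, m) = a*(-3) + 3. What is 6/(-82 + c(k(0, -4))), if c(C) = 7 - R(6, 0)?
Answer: -3/35 ≈ -0.085714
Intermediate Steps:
k(a, m) = 3 - 3*a (k(a, m) = -3*a + 3 = 3 - 3*a)
c(C) = 12 (c(C) = 7 - 1*(-5) = 7 + 5 = 12)
6/(-82 + c(k(0, -4))) = 6/(-82 + 12) = 6/(-70) = 6*(-1/70) = -3/35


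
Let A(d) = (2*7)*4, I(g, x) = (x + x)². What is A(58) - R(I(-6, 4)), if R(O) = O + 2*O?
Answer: -136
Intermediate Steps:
I(g, x) = 4*x² (I(g, x) = (2*x)² = 4*x²)
A(d) = 56 (A(d) = 14*4 = 56)
R(O) = 3*O
A(58) - R(I(-6, 4)) = 56 - 3*4*4² = 56 - 3*4*16 = 56 - 3*64 = 56 - 1*192 = 56 - 192 = -136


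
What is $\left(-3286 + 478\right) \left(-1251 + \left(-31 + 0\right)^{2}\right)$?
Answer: $814320$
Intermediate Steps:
$\left(-3286 + 478\right) \left(-1251 + \left(-31 + 0\right)^{2}\right) = - 2808 \left(-1251 + \left(-31\right)^{2}\right) = - 2808 \left(-1251 + 961\right) = \left(-2808\right) \left(-290\right) = 814320$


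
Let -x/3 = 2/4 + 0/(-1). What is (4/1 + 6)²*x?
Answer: -150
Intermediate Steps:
x = -3/2 (x = -3*(2/4 + 0/(-1)) = -3*(2*(¼) + 0*(-1)) = -3*(½ + 0) = -3*½ = -3/2 ≈ -1.5000)
(4/1 + 6)²*x = (4/1 + 6)²*(-3/2) = (4*1 + 6)²*(-3/2) = (4 + 6)²*(-3/2) = 10²*(-3/2) = 100*(-3/2) = -150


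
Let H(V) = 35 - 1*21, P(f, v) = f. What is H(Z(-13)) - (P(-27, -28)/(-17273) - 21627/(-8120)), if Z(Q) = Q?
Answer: 1589812229/140256760 ≈ 11.335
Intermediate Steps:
H(V) = 14 (H(V) = 35 - 21 = 14)
H(Z(-13)) - (P(-27, -28)/(-17273) - 21627/(-8120)) = 14 - (-27/(-17273) - 21627/(-8120)) = 14 - (-27*(-1/17273) - 21627*(-1/8120)) = 14 - (27/17273 + 21627/8120) = 14 - 1*373782411/140256760 = 14 - 373782411/140256760 = 1589812229/140256760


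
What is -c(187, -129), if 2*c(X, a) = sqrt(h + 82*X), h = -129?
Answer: -sqrt(15205)/2 ≈ -61.654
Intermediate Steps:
c(X, a) = sqrt(-129 + 82*X)/2
-c(187, -129) = -sqrt(-129 + 82*187)/2 = -sqrt(-129 + 15334)/2 = -sqrt(15205)/2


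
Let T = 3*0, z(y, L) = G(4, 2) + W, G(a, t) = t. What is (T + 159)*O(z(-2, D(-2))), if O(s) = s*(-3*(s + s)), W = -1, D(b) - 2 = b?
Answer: -954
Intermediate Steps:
D(b) = 2 + b
z(y, L) = 1 (z(y, L) = 2 - 1 = 1)
O(s) = -6*s² (O(s) = s*(-6*s) = -6*s²)
T = 0
(T + 159)*O(z(-2, D(-2))) = (0 + 159)*(-6*1²) = 159*(-6*1) = 159*(-6) = -954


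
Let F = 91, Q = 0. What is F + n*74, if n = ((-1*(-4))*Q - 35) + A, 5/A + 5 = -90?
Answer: -47555/19 ≈ -2502.9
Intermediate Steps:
A = -1/19 (A = 5/(-5 - 90) = 5/(-95) = 5*(-1/95) = -1/19 ≈ -0.052632)
n = -666/19 (n = (-1*(-4)*0 - 35) - 1/19 = (4*0 - 35) - 1/19 = (0 - 35) - 1/19 = -35 - 1/19 = -666/19 ≈ -35.053)
F + n*74 = 91 - 666/19*74 = 91 - 49284/19 = -47555/19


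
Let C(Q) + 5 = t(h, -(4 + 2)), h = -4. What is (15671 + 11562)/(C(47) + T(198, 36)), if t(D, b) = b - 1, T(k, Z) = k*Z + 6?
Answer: 27233/7122 ≈ 3.8238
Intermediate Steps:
T(k, Z) = 6 + Z*k (T(k, Z) = Z*k + 6 = 6 + Z*k)
t(D, b) = -1 + b
C(Q) = -12 (C(Q) = -5 + (-1 - (4 + 2)) = -5 + (-1 - 1*6) = -5 + (-1 - 6) = -5 - 7 = -12)
(15671 + 11562)/(C(47) + T(198, 36)) = (15671 + 11562)/(-12 + (6 + 36*198)) = 27233/(-12 + (6 + 7128)) = 27233/(-12 + 7134) = 27233/7122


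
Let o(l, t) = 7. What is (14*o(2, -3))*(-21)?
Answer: -2058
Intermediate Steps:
(14*o(2, -3))*(-21) = (14*7)*(-21) = 98*(-21) = -2058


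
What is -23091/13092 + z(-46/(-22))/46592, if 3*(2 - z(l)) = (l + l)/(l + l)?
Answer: -268958513/152495616 ≈ -1.7637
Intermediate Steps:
z(l) = 5/3 (z(l) = 2 - (l + l)/(3*(l + l)) = 2 - 2*l/(3*(2*l)) = 2 - 2*l*1/(2*l)/3 = 2 - ⅓*1 = 2 - ⅓ = 5/3)
-23091/13092 + z(-46/(-22))/46592 = -23091/13092 + (5/3)/46592 = -23091*1/13092 + (5/3)*(1/46592) = -7697/4364 + 5/139776 = -268958513/152495616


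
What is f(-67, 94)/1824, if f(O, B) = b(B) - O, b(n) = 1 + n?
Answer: 27/304 ≈ 0.088816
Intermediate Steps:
f(O, B) = 1 + B - O (f(O, B) = (1 + B) - O = 1 + B - O)
f(-67, 94)/1824 = (1 + 94 - 1*(-67))/1824 = (1 + 94 + 67)*(1/1824) = 162*(1/1824) = 27/304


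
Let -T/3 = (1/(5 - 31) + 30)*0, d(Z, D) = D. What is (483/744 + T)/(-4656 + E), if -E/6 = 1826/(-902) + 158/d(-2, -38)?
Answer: -125419/892335744 ≈ -0.00014055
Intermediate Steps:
E = 28896/779 (E = -6*(1826/(-902) + 158/(-38)) = -6*(1826*(-1/902) + 158*(-1/38)) = -6*(-83/41 - 79/19) = -6*(-4816/779) = 28896/779 ≈ 37.094)
T = 0 (T = -3*(1/(5 - 31) + 30)*0 = -3*(1/(-26) + 30)*0 = -3*(-1/26 + 30)*0 = -2337*0/26 = -3*0 = 0)
(483/744 + T)/(-4656 + E) = (483/744 + 0)/(-4656 + 28896/779) = (483*(1/744) + 0)/(-3598128/779) = (161/248 + 0)*(-779/3598128) = (161/248)*(-779/3598128) = -125419/892335744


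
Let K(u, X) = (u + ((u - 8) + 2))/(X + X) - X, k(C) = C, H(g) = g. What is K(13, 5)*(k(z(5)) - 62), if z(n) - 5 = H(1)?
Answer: 168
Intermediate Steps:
z(n) = 6 (z(n) = 5 + 1 = 6)
K(u, X) = -X + (-6 + 2*u)/(2*X) (K(u, X) = (u + ((-8 + u) + 2))/((2*X)) - X = (u + (-6 + u))*(1/(2*X)) - X = (-6 + 2*u)*(1/(2*X)) - X = (-6 + 2*u)/(2*X) - X = -X + (-6 + 2*u)/(2*X))
K(13, 5)*(k(z(5)) - 62) = ((-3 + 13 - 1*5**2)/5)*(6 - 62) = ((-3 + 13 - 1*25)/5)*(-56) = ((-3 + 13 - 25)/5)*(-56) = ((1/5)*(-15))*(-56) = -3*(-56) = 168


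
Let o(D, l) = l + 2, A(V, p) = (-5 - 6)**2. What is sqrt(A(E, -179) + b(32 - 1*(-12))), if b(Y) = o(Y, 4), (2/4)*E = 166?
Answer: sqrt(127) ≈ 11.269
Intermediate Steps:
E = 332 (E = 2*166 = 332)
A(V, p) = 121 (A(V, p) = (-11)**2 = 121)
o(D, l) = 2 + l
b(Y) = 6 (b(Y) = 2 + 4 = 6)
sqrt(A(E, -179) + b(32 - 1*(-12))) = sqrt(121 + 6) = sqrt(127)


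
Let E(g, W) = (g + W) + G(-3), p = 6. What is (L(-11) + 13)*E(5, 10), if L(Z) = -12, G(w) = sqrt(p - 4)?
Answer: 15 + sqrt(2) ≈ 16.414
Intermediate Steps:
G(w) = sqrt(2) (G(w) = sqrt(6 - 4) = sqrt(2))
E(g, W) = W + g + sqrt(2) (E(g, W) = (g + W) + sqrt(2) = (W + g) + sqrt(2) = W + g + sqrt(2))
(L(-11) + 13)*E(5, 10) = (-12 + 13)*(10 + 5 + sqrt(2)) = 1*(15 + sqrt(2)) = 15 + sqrt(2)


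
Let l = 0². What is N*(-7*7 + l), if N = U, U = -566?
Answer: 27734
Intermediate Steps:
N = -566
l = 0
N*(-7*7 + l) = -566*(-7*7 + 0) = -566*(-49 + 0) = -566*(-49) = 27734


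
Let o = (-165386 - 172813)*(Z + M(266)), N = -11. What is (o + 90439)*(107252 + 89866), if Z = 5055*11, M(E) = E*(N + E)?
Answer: -8228790085190868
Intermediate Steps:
M(E) = E*(-11 + E)
Z = 55605
o = -41745593565 (o = (-165386 - 172813)*(55605 + 266*(-11 + 266)) = -338199*(55605 + 266*255) = -338199*(55605 + 67830) = -338199*123435 = -41745593565)
(o + 90439)*(107252 + 89866) = (-41745593565 + 90439)*(107252 + 89866) = -41745503126*197118 = -8228790085190868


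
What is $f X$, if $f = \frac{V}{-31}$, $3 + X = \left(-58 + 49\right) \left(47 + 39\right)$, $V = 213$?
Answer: $\frac{165501}{31} \approx 5338.7$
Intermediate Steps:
$X = -777$ ($X = -3 + \left(-58 + 49\right) \left(47 + 39\right) = -3 - 774 = -777$)
$f = - \frac{213}{31}$ ($f = \frac{213}{-31} = 213 \left(- \frac{1}{31}\right) = - \frac{213}{31} \approx -6.871$)
$f X = \left(- \frac{213}{31}\right) \left(-777\right) = \frac{165501}{31}$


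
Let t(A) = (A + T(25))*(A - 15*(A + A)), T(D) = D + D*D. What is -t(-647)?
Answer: -56289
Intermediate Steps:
T(D) = D + D²
t(A) = -29*A*(650 + A) (t(A) = (A + 25*(1 + 25))*(A - 15*(A + A)) = (A + 25*26)*(A - 30*A) = (A + 650)*(A - 30*A) = (650 + A)*(-29*A) = -29*A*(650 + A))
-t(-647) = -(-29)*(-647)*(650 - 647) = -(-29)*(-647)*3 = -1*56289 = -56289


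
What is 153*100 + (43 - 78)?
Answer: 15265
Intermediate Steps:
153*100 + (43 - 78) = 15300 - 35 = 15265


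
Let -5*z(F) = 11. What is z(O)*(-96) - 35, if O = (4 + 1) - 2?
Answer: 881/5 ≈ 176.20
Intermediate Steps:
O = 3 (O = 5 - 2 = 3)
z(F) = -11/5 (z(F) = -1/5*11 = -11/5)
z(O)*(-96) - 35 = -11/5*(-96) - 35 = 1056/5 - 35 = 881/5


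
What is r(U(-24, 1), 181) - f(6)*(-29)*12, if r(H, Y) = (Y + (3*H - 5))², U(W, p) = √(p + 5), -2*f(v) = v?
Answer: 29986 + 1056*√6 ≈ 32573.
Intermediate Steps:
f(v) = -v/2
U(W, p) = √(5 + p)
r(H, Y) = (-5 + Y + 3*H)² (r(H, Y) = (Y + (-5 + 3*H))² = (-5 + Y + 3*H)²)
r(U(-24, 1), 181) - f(6)*(-29)*12 = (-5 + 181 + 3*√(5 + 1))² - -½*6*(-29)*12 = (-5 + 181 + 3*√6)² - (-3*(-29))*12 = (176 + 3*√6)² - 87*12 = (176 + 3*√6)² - 1*1044 = (176 + 3*√6)² - 1044 = -1044 + (176 + 3*√6)²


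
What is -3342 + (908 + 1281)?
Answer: -1153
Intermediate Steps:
-3342 + (908 + 1281) = -3342 + 2189 = -1153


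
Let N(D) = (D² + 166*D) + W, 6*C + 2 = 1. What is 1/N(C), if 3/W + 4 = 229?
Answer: -900/24863 ≈ -0.036198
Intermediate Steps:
W = 1/75 (W = 3/(-4 + 229) = 3/225 = 3*(1/225) = 1/75 ≈ 0.013333)
C = -⅙ (C = -⅓ + (⅙)*1 = -⅓ + ⅙ = -⅙ ≈ -0.16667)
N(D) = 1/75 + D² + 166*D (N(D) = (D² + 166*D) + 1/75 = 1/75 + D² + 166*D)
1/N(C) = 1/(1/75 + (-⅙)² + 166*(-⅙)) = 1/(1/75 + 1/36 - 83/3) = 1/(-24863/900) = -900/24863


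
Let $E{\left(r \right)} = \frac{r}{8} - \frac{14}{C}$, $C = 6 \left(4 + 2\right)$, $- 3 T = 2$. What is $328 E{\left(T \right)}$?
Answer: $- \frac{1394}{9} \approx -154.89$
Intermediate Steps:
$T = - \frac{2}{3}$ ($T = \left(- \frac{1}{3}\right) 2 = - \frac{2}{3} \approx -0.66667$)
$C = 36$ ($C = 6 \cdot 6 = 36$)
$E{\left(r \right)} = - \frac{7}{18} + \frac{r}{8}$ ($E{\left(r \right)} = \frac{r}{8} - \frac{14}{36} = r \frac{1}{8} - \frac{7}{18} = \frac{r}{8} - \frac{7}{18} = - \frac{7}{18} + \frac{r}{8}$)
$328 E{\left(T \right)} = 328 \left(- \frac{7}{18} + \frac{1}{8} \left(- \frac{2}{3}\right)\right) = 328 \left(- \frac{7}{18} - \frac{1}{12}\right) = 328 \left(- \frac{17}{36}\right) = - \frac{1394}{9}$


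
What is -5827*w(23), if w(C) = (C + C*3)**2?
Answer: -49319728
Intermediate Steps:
w(C) = 16*C**2 (w(C) = (C + 3*C)**2 = (4*C)**2 = 16*C**2)
-5827*w(23) = -93232*23**2 = -93232*529 = -5827*8464 = -49319728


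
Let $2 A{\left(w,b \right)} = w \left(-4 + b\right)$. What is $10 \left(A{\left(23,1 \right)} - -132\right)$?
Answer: $975$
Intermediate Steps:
$A{\left(w,b \right)} = \frac{w \left(-4 + b\right)}{2}$
$10 \left(A{\left(23,1 \right)} - -132\right) = 10 \left(\frac{1}{2} \cdot 23 \left(-4 + 1\right) - -132\right) = 10 \left(\frac{1}{2} \cdot 23 \left(-3\right) + \left(-38 + 170\right)\right) = 10 \left(- \frac{69}{2} + 132\right) = 10 \cdot \frac{195}{2} = 975$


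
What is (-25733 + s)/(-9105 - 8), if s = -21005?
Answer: 46738/9113 ≈ 5.1287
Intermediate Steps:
(-25733 + s)/(-9105 - 8) = (-25733 - 21005)/(-9105 - 8) = -46738/(-9113) = -46738*(-1/9113) = 46738/9113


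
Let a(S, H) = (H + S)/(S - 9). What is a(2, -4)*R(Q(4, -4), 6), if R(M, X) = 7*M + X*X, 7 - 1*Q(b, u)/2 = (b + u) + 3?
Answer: 184/7 ≈ 26.286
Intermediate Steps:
a(S, H) = (H + S)/(-9 + S)
Q(b, u) = 8 - 2*b - 2*u (Q(b, u) = 14 - 2*((b + u) + 3) = 14 - 2*(3 + b + u) = 14 + (-6 - 2*b - 2*u) = 8 - 2*b - 2*u)
R(M, X) = X**2 + 7*M (R(M, X) = 7*M + X**2 = X**2 + 7*M)
a(2, -4)*R(Q(4, -4), 6) = ((-4 + 2)/(-9 + 2))*(6**2 + 7*(8 - 2*4 - 2*(-4))) = (-2/(-7))*(36 + 7*(8 - 8 + 8)) = (-1/7*(-2))*(36 + 7*8) = 2*(36 + 56)/7 = (2/7)*92 = 184/7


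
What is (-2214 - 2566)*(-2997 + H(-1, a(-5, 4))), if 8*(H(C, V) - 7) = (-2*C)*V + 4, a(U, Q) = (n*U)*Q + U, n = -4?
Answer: 14200185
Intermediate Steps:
a(U, Q) = U - 4*Q*U (a(U, Q) = (-4*U)*Q + U = -4*Q*U + U = U - 4*Q*U)
H(C, V) = 15/2 - C*V/4 (H(C, V) = 7 + ((-2*C)*V + 4)/8 = 7 + (-2*C*V + 4)/8 = 7 + (4 - 2*C*V)/8 = 7 + (½ - C*V/4) = 15/2 - C*V/4)
(-2214 - 2566)*(-2997 + H(-1, a(-5, 4))) = (-2214 - 2566)*(-2997 + (15/2 - ¼*(-1)*(-5*(1 - 4*4)))) = -4780*(-2997 + (15/2 - ¼*(-1)*(-5*(1 - 16)))) = -4780*(-2997 + (15/2 - ¼*(-1)*(-5*(-15)))) = -4780*(-2997 + (15/2 - ¼*(-1)*75)) = -4780*(-2997 + (15/2 + 75/4)) = -4780*(-2997 + 105/4) = -4780*(-11883/4) = 14200185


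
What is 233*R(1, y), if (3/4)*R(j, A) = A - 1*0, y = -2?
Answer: -1864/3 ≈ -621.33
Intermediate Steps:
R(j, A) = 4*A/3 (R(j, A) = 4*(A - 1*0)/3 = 4*(A + 0)/3 = 4*A/3)
233*R(1, y) = 233*((4/3)*(-2)) = 233*(-8/3) = -1864/3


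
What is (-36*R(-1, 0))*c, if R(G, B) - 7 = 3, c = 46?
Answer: -16560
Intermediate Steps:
R(G, B) = 10 (R(G, B) = 7 + 3 = 10)
(-36*R(-1, 0))*c = -36*10*46 = -360*46 = -16560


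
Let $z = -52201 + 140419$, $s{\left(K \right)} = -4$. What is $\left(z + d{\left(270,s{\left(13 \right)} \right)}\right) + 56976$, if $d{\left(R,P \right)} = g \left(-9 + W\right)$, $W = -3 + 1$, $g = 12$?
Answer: $145062$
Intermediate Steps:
$W = -2$
$d{\left(R,P \right)} = -132$ ($d{\left(R,P \right)} = 12 \left(-9 - 2\right) = 12 \left(-11\right) = -132$)
$z = 88218$
$\left(z + d{\left(270,s{\left(13 \right)} \right)}\right) + 56976 = \left(88218 - 132\right) + 56976 = 88086 + 56976 = 145062$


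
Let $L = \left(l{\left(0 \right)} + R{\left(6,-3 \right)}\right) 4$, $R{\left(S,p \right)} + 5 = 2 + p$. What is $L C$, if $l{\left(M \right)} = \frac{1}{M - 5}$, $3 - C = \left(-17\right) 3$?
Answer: $- \frac{6696}{5} \approx -1339.2$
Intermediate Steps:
$R{\left(S,p \right)} = -3 + p$ ($R{\left(S,p \right)} = -5 + \left(2 + p\right) = -3 + p$)
$C = 54$ ($C = 3 - \left(-17\right) 3 = 3 - -51 = 3 + 51 = 54$)
$l{\left(M \right)} = \frac{1}{-5 + M}$
$L = - \frac{124}{5}$ ($L = \left(\frac{1}{-5 + 0} - 6\right) 4 = \left(\frac{1}{-5} - 6\right) 4 = \left(- \frac{1}{5} - 6\right) 4 = \left(- \frac{31}{5}\right) 4 = - \frac{124}{5} \approx -24.8$)
$L C = \left(- \frac{124}{5}\right) 54 = - \frac{6696}{5}$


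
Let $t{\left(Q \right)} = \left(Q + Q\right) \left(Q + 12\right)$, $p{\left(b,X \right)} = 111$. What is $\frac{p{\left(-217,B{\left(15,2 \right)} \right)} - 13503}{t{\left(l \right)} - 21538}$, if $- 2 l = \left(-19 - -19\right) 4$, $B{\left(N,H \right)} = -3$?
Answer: $\frac{6696}{10769} \approx 0.62179$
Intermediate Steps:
$l = 0$ ($l = - \frac{\left(-19 - -19\right) 4}{2} = - \frac{\left(-19 + 19\right) 4}{2} = - \frac{0 \cdot 4}{2} = \left(- \frac{1}{2}\right) 0 = 0$)
$t{\left(Q \right)} = 2 Q \left(12 + Q\right)$
$\frac{p{\left(-217,B{\left(15,2 \right)} \right)} - 13503}{t{\left(l \right)} - 21538} = \frac{111 - 13503}{2 \cdot 0 \left(12 + 0\right) - 21538} = - \frac{13392}{2 \cdot 0 \cdot 12 - 21538} = - \frac{13392}{0 - 21538} = - \frac{13392}{-21538} = \left(-13392\right) \left(- \frac{1}{21538}\right) = \frac{6696}{10769}$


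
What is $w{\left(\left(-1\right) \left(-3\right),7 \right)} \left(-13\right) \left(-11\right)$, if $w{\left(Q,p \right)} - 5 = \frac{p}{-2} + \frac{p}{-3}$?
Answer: $- \frac{715}{6} \approx -119.17$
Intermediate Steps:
$w{\left(Q,p \right)} = 5 - \frac{5 p}{6}$ ($w{\left(Q,p \right)} = 5 + \left(\frac{p}{-2} + \frac{p}{-3}\right) = 5 + \left(p \left(- \frac{1}{2}\right) + p \left(- \frac{1}{3}\right)\right) = 5 - \frac{5 p}{6}$)
$w{\left(\left(-1\right) \left(-3\right),7 \right)} \left(-13\right) \left(-11\right) = \left(5 - \frac{35}{6}\right) \left(-13\right) \left(-11\right) = \left(- \frac{5}{6}\right) \left(-13\right) \left(-11\right) = \frac{65}{6} \left(-11\right) = - \frac{715}{6}$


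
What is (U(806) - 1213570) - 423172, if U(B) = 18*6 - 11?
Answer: -1636645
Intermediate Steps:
U(B) = 97 (U(B) = 108 - 11 = 97)
(U(806) - 1213570) - 423172 = (97 - 1213570) - 423172 = -1213473 - 423172 = -1636645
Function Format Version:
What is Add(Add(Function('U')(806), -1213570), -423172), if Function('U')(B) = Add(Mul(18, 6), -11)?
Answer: -1636645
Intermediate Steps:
Function('U')(B) = 97 (Function('U')(B) = Add(108, -11) = 97)
Add(Add(Function('U')(806), -1213570), -423172) = Add(Add(97, -1213570), -423172) = Add(-1213473, -423172) = -1636645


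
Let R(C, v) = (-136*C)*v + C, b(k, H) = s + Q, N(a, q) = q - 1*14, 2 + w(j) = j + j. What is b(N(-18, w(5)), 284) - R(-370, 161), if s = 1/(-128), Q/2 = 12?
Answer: -1036944129/128 ≈ -8.1011e+6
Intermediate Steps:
Q = 24 (Q = 2*12 = 24)
s = -1/128 ≈ -0.0078125
w(j) = -2 + 2*j (w(j) = -2 + (j + j) = -2 + 2*j)
N(a, q) = -14 + q (N(a, q) = q - 14 = -14 + q)
b(k, H) = 3071/128 (b(k, H) = -1/128 + 24 = 3071/128)
R(C, v) = C - 136*C*v (R(C, v) = -136*C*v + C = C - 136*C*v)
b(N(-18, w(5)), 284) - R(-370, 161) = 3071/128 - (-370)*(1 - 136*161) = 3071/128 - (-370)*(1 - 21896) = 3071/128 - (-370)*(-21895) = 3071/128 - 1*8101150 = 3071/128 - 8101150 = -1036944129/128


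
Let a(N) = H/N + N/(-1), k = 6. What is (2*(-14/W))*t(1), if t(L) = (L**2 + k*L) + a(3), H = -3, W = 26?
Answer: -42/13 ≈ -3.2308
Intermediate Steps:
a(N) = -N - 3/N (a(N) = -3/N + N/(-1) = -3/N + N*(-1) = -3/N - N = -N - 3/N)
t(L) = -4 + L**2 + 6*L (t(L) = (L**2 + 6*L) + (-1*3 - 3/3) = (L**2 + 6*L) + (-3 - 3*1/3) = (L**2 + 6*L) + (-3 - 1) = (L**2 + 6*L) - 4 = -4 + L**2 + 6*L)
(2*(-14/W))*t(1) = (2*(-14/26))*(-4 + 1**2 + 6*1) = (2*(-14*1/26))*(-4 + 1 + 6) = (2*(-7/13))*3 = -14/13*3 = -42/13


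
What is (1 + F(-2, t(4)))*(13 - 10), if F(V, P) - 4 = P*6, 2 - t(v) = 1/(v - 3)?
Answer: 33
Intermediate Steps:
t(v) = 2 - 1/(-3 + v) (t(v) = 2 - 1/(v - 3) = 2 - 1/(-3 + v))
F(V, P) = 4 + 6*P (F(V, P) = 4 + P*6 = 4 + 6*P)
(1 + F(-2, t(4)))*(13 - 10) = (1 + (4 + 6*((-7 + 2*4)/(-3 + 4))))*(13 - 10) = (1 + (4 + 6*((-7 + 8)/1)))*3 = (1 + (4 + 6*(1*1)))*3 = (1 + (4 + 6*1))*3 = (1 + (4 + 6))*3 = (1 + 10)*3 = 11*3 = 33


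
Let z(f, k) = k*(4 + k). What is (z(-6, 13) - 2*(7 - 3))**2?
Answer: 45369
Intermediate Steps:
(z(-6, 13) - 2*(7 - 3))**2 = (13*(4 + 13) - 2*(7 - 3))**2 = (13*17 - 2*4)**2 = (221 - 8)**2 = 213**2 = 45369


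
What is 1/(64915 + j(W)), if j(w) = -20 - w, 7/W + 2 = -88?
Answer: 90/5840557 ≈ 1.5409e-5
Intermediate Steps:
W = -7/90 (W = 7/(-2 - 88) = 7/(-90) = 7*(-1/90) = -7/90 ≈ -0.077778)
1/(64915 + j(W)) = 1/(64915 + (-20 - 1*(-7/90))) = 1/(64915 + (-20 + 7/90)) = 1/(64915 - 1793/90) = 1/(5840557/90) = 90/5840557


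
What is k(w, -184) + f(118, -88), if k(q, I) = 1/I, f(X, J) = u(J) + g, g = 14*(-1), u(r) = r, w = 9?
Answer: -18769/184 ≈ -102.01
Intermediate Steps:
g = -14
f(X, J) = -14 + J (f(X, J) = J - 14 = -14 + J)
k(w, -184) + f(118, -88) = 1/(-184) + (-14 - 88) = -1/184 - 102 = -18769/184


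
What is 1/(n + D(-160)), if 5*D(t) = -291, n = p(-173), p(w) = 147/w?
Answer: -865/51078 ≈ -0.016935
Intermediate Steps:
n = -147/173 (n = 147/(-173) = 147*(-1/173) = -147/173 ≈ -0.84971)
D(t) = -291/5 (D(t) = (⅕)*(-291) = -291/5)
1/(n + D(-160)) = 1/(-147/173 - 291/5) = 1/(-51078/865) = -865/51078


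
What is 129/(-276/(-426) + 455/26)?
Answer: 6106/859 ≈ 7.1083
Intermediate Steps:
129/(-276/(-426) + 455/26) = 129/(-276*(-1/426) + 455*(1/26)) = 129/(46/71 + 35/2) = 129/(2577/142) = 129*(142/2577) = 6106/859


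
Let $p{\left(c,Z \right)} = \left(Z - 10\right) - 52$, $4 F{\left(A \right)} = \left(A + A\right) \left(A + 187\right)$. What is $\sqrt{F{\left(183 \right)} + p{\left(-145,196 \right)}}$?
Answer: $\sqrt{33989} \approx 184.36$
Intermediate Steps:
$F{\left(A \right)} = \frac{A \left(187 + A\right)}{2}$ ($F{\left(A \right)} = \frac{\left(A + A\right) \left(A + 187\right)}{4} = \frac{2 A \left(187 + A\right)}{4} = \frac{A \left(187 + A\right)}{2}$)
$p{\left(c,Z \right)} = -62 + Z$ ($p{\left(c,Z \right)} = \left(-10 + Z\right) - 52 = -62 + Z$)
$\sqrt{F{\left(183 \right)} + p{\left(-145,196 \right)}} = \sqrt{\frac{1}{2} \cdot 183 \left(187 + 183\right) + \left(-62 + 196\right)} = \sqrt{\frac{1}{2} \cdot 183 \cdot 370 + 134} = \sqrt{33855 + 134} = \sqrt{33989}$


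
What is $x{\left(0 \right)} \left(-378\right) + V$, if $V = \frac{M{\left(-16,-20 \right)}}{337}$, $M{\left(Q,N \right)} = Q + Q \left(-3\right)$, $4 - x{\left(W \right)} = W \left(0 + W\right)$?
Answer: $- \frac{509512}{337} \approx -1511.9$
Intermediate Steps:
$x{\left(W \right)} = 4 - W^{2}$ ($x{\left(W \right)} = 4 - W \left(0 + W\right) = 4 - W W = 4 - W^{2}$)
$M{\left(Q,N \right)} = - 2 Q$ ($M{\left(Q,N \right)} = Q - 3 Q = - 2 Q$)
$V = \frac{32}{337}$ ($V = \frac{\left(-2\right) \left(-16\right)}{337} = 32 \cdot \frac{1}{337} = \frac{32}{337} \approx 0.094955$)
$x{\left(0 \right)} \left(-378\right) + V = \left(4 - 0^{2}\right) \left(-378\right) + \frac{32}{337} = \left(4 - 0\right) \left(-378\right) + \frac{32}{337} = \left(4 + 0\right) \left(-378\right) + \frac{32}{337} = 4 \left(-378\right) + \frac{32}{337} = -1512 + \frac{32}{337} = - \frac{509512}{337}$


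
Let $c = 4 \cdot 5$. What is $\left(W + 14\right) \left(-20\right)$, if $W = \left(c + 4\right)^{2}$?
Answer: $-11800$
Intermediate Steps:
$c = 20$
$W = 576$ ($W = \left(20 + 4\right)^{2} = 24^{2} = 576$)
$\left(W + 14\right) \left(-20\right) = \left(576 + 14\right) \left(-20\right) = 590 \left(-20\right) = -11800$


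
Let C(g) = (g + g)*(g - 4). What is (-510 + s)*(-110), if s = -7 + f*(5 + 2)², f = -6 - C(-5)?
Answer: 574310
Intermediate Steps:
C(g) = 2*g*(-4 + g) (C(g) = (2*g)*(-4 + g) = 2*g*(-4 + g))
f = -96 (f = -6 - 2*(-5)*(-4 - 5) = -6 - 2*(-5)*(-9) = -6 - 1*90 = -6 - 90 = -96)
s = -4711 (s = -7 - 96*(5 + 2)² = -7 - 96*7² = -7 - 96*49 = -7 - 4704 = -4711)
(-510 + s)*(-110) = (-510 - 4711)*(-110) = -5221*(-110) = 574310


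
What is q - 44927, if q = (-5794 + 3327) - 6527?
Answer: -53921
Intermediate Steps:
q = -8994 (q = -2467 - 6527 = -8994)
q - 44927 = -8994 - 44927 = -53921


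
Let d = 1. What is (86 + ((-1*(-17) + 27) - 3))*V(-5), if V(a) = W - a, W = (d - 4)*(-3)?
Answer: 1778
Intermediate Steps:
W = 9 (W = (1 - 4)*(-3) = -3*(-3) = 9)
V(a) = 9 - a
(86 + ((-1*(-17) + 27) - 3))*V(-5) = (86 + ((-1*(-17) + 27) - 3))*(9 - 1*(-5)) = (86 + ((17 + 27) - 3))*(9 + 5) = (86 + (44 - 3))*14 = (86 + 41)*14 = 127*14 = 1778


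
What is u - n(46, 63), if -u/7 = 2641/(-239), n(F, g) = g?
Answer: 3430/239 ≈ 14.351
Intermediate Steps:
u = 18487/239 (u = -18487/(-239) = -18487*(-1)/239 = -7*(-2641/239) = 18487/239 ≈ 77.351)
u - n(46, 63) = 18487/239 - 1*63 = 18487/239 - 63 = 3430/239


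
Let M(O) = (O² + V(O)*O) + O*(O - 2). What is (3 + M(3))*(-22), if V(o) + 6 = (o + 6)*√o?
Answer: 66 - 594*√3 ≈ -962.84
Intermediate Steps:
V(o) = -6 + √o*(6 + o) (V(o) = -6 + (o + 6)*√o = -6 + (6 + o)*√o = -6 + √o*(6 + o))
M(O) = O² + O*(-2 + O) + O*(-6 + O^(3/2) + 6*√O) (M(O) = (O² + (-6 + O^(3/2) + 6*√O)*O) + O*(O - 2) = (O² + O*(-6 + O^(3/2) + 6*√O)) + O*(-2 + O) = O² + O*(-2 + O) + O*(-6 + O^(3/2) + 6*√O))
(3 + M(3))*(-22) = (3 + 3*(-8 + 3^(3/2) + 2*3 + 6*√3))*(-22) = (3 + 3*(-8 + 3*√3 + 6 + 6*√3))*(-22) = (3 + 3*(-2 + 9*√3))*(-22) = (3 + (-6 + 27*√3))*(-22) = (-3 + 27*√3)*(-22) = 66 - 594*√3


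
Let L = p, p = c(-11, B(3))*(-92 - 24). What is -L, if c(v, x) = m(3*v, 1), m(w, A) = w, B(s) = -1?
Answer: -3828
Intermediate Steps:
c(v, x) = 3*v
p = 3828 (p = (3*(-11))*(-92 - 24) = -33*(-116) = 3828)
L = 3828
-L = -1*3828 = -3828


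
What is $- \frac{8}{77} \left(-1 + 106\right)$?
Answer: $- \frac{120}{11} \approx -10.909$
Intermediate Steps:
$- \frac{8}{77} \left(-1 + 106\right) = - 8 \cdot \frac{1}{77} \cdot 105 = - \frac{8 \cdot 105}{77} = \left(-1\right) \frac{120}{11} = - \frac{120}{11}$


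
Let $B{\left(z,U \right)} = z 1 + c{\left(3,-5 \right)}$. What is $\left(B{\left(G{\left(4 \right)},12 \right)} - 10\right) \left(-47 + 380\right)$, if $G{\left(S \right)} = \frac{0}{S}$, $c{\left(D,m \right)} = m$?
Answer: $-4995$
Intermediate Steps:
$G{\left(S \right)} = 0$
$B{\left(z,U \right)} = -5 + z$ ($B{\left(z,U \right)} = z 1 - 5 = z - 5 = -5 + z$)
$\left(B{\left(G{\left(4 \right)},12 \right)} - 10\right) \left(-47 + 380\right) = \left(\left(-5 + 0\right) - 10\right) \left(-47 + 380\right) = \left(-5 - 10\right) 333 = \left(-15\right) 333 = -4995$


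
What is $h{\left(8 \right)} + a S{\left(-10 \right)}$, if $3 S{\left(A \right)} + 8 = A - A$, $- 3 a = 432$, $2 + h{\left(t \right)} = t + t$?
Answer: $398$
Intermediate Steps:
$h{\left(t \right)} = -2 + 2 t$ ($h{\left(t \right)} = -2 + \left(t + t\right) = -2 + 2 t$)
$a = -144$ ($a = \left(- \frac{1}{3}\right) 432 = -144$)
$S{\left(A \right)} = - \frac{8}{3}$ ($S{\left(A \right)} = - \frac{8}{3} + \frac{A - A}{3} = - \frac{8}{3} + \frac{1}{3} \cdot 0 = - \frac{8}{3} + 0 = - \frac{8}{3}$)
$h{\left(8 \right)} + a S{\left(-10 \right)} = \left(-2 + 2 \cdot 8\right) - -384 = \left(-2 + 16\right) + 384 = 14 + 384 = 398$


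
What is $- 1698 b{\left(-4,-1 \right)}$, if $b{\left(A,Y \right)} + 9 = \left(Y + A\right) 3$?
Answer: $40752$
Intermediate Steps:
$b{\left(A,Y \right)} = -9 + 3 A + 3 Y$ ($b{\left(A,Y \right)} = -9 + \left(Y + A\right) 3 = -9 + \left(A + Y\right) 3 = -9 + \left(3 A + 3 Y\right) = -9 + 3 A + 3 Y$)
$- 1698 b{\left(-4,-1 \right)} = - 1698 \left(-9 + 3 \left(-4\right) + 3 \left(-1\right)\right) = - 1698 \left(-9 - 12 - 3\right) = \left(-1698\right) \left(-24\right) = 40752$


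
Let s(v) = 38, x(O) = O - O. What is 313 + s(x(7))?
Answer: 351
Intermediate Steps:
x(O) = 0
313 + s(x(7)) = 313 + 38 = 351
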